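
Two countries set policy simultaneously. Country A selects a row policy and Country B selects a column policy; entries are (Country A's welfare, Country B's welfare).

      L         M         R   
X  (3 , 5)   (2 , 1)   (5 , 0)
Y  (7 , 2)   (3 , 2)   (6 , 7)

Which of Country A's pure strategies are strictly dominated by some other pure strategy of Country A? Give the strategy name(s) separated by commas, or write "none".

X

X is strictly dominated by Y (L: 7>3, M: 3>2, R: 6>5).
Nothing dominates Y: X at L (7>3).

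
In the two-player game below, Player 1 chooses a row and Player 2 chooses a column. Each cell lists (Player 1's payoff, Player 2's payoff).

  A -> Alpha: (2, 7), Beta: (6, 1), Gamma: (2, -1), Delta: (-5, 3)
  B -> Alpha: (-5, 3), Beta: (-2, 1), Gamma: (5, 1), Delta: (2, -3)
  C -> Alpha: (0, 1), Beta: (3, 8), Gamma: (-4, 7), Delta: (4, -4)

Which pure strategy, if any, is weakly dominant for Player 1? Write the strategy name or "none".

none

A fails to dominate B at Gamma (2<5).
B fails to dominate A at Alpha (-5<2).
C fails to dominate A at Alpha (0<2).
No single strategy dominates all the others.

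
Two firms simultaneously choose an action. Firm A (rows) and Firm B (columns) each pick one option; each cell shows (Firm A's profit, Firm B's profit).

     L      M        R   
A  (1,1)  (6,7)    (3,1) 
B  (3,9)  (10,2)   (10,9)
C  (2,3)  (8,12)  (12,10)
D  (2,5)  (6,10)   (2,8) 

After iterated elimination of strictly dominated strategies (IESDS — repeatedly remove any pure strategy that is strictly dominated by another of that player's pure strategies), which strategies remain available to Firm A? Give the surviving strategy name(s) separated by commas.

B, C

Firm A's strategy A is strictly dominated by B (L: 3>1, M: 10>6, R: 10>3) and is removed.
For Firm A, B strictly dominates D on the remaining columns (L: 3>2, M: 10>6, R: 10>2); eliminate D.
Among the remaining strategies, none is strictly dominated by another pure strategy of the same player, so the elimination stops.
Surviving strategies — Firm A: {B, C}; Firm B: {L, M, R}.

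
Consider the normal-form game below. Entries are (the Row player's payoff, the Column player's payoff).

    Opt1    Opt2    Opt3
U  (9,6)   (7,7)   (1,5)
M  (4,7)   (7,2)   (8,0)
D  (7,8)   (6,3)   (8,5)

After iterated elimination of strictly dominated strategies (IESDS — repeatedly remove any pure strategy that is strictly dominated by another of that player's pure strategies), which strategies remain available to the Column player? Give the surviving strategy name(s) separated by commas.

The Column player's strategy Opt3 is strictly dominated by Opt1 (U: 6>5, M: 7>0, D: 8>5) and is removed.
Row D is eliminated: U beats it against every remaining column (Opt1: 9>7, Opt2: 7>6).
Among the remaining strategies, none is strictly dominated by another pure strategy of the same player, so the elimination stops.
Surviving strategies — the Row player: {U, M}; the Column player: {Opt1, Opt2}.

Opt1, Opt2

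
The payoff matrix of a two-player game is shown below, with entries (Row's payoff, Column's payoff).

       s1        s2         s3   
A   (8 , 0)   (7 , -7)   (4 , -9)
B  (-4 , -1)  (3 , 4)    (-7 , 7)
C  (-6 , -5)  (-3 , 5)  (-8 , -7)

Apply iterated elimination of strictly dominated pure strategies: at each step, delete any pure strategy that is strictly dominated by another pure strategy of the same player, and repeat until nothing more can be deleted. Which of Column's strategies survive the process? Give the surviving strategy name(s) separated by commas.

s1

Row's strategy B is strictly dominated by A (s1: 8>-4, s2: 7>3, s3: 4>-7) and is removed.
Row's strategy C is strictly dominated by A (s1: 8>-6, s2: 7>-3, s3: 4>-8) and is removed.
Column's strategy s2 is strictly dominated by s1 (A: 0>-7) and is removed.
Column's strategy s3 is strictly dominated by s1 (A: 0>-9) and is removed.
Among the remaining strategies, none is strictly dominated by another pure strategy of the same player, so the elimination stops.
Surviving strategies — Row: {A}; Column: {s1}.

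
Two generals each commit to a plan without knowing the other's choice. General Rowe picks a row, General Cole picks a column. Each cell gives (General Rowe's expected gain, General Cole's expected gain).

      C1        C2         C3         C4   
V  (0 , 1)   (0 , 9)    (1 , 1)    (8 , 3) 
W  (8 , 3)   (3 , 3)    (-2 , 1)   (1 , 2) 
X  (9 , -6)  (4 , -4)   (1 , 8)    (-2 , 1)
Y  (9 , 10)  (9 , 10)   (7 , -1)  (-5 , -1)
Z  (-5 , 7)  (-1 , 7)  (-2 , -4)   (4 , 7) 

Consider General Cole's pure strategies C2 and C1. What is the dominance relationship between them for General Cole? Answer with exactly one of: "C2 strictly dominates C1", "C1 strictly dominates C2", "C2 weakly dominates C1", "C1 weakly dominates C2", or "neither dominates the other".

C2 weakly dominates C1

C2's payoffs vs C1's, by General Rowe's action — V: 9>1, W: 3=3, X: -4>-6, Y: 10=10, Z: 7=7.
C2 is at least as good everywhere and strictly better somewhere (tied only at W, Y, Z), so C2 weakly but not strictly dominates C1.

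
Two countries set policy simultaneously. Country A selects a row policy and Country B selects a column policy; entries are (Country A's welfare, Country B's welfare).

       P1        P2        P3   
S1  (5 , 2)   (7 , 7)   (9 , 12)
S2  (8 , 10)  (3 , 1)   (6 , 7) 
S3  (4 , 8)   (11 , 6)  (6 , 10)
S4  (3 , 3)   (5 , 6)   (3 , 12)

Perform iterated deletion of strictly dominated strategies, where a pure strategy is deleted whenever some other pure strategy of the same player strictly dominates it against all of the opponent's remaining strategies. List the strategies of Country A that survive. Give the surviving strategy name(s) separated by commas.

S1, S2

For Country A, S1 strictly dominates S4 on the remaining columns (P1: 5>3, P2: 7>5, P3: 9>3); eliminate S4.
Country B's strategy P2 is strictly dominated by P3 (S1: 12>7, S2: 7>1, S3: 10>6) and is removed.
Row S3 is eliminated: S1 beats it against every remaining column (P1: 5>4, P3: 9>6).
Among the remaining strategies, none is strictly dominated by another pure strategy of the same player, so the elimination stops.
Surviving strategies — Country A: {S1, S2}; Country B: {P1, P3}.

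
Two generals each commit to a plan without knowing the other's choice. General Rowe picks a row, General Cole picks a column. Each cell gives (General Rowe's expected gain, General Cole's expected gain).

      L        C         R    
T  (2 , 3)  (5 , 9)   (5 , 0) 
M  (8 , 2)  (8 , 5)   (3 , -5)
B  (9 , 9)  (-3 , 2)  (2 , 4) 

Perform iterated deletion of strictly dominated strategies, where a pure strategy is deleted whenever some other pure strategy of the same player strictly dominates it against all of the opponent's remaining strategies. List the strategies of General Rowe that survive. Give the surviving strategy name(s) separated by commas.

Column R is eliminated: L beats it against every remaining row (T: 3>0, M: 2>-5, B: 9>4).
Row T is eliminated: M beats it against every remaining column (L: 8>2, C: 8>5).
Among the remaining strategies, none is strictly dominated by another pure strategy of the same player, so the elimination stops.
Surviving strategies — General Rowe: {M, B}; General Cole: {L, C}.

M, B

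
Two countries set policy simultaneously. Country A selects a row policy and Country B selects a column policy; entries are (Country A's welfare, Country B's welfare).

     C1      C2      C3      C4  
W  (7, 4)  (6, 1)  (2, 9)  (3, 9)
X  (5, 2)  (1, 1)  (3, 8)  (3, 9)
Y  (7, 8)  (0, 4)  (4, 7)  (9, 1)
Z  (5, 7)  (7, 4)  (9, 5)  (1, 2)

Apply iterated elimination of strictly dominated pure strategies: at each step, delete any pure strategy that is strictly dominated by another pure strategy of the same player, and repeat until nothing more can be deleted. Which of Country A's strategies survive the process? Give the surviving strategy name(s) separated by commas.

W, Y, Z

For Country B, C1 strictly dominates C2 on the remaining rows (W: 4>1, X: 2>1, Y: 8>4, Z: 7>4); eliminate C2.
For Country A, Y strictly dominates X on the remaining columns (C1: 7>5, C3: 4>3, C4: 9>3); eliminate X.
Among the remaining strategies, none is strictly dominated by another pure strategy of the same player, so the elimination stops.
Surviving strategies — Country A: {W, Y, Z}; Country B: {C1, C3, C4}.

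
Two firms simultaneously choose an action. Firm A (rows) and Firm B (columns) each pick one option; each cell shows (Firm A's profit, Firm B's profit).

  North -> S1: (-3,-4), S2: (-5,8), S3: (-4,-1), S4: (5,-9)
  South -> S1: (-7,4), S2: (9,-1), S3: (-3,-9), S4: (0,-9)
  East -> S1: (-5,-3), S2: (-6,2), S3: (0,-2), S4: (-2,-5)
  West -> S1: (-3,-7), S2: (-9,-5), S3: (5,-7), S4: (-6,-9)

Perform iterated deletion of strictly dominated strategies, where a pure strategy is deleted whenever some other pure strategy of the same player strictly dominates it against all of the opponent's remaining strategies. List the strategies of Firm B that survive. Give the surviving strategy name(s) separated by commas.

Firm B's strategy S3 is strictly dominated by S2 (North: 8>-1, South: -1>-9, East: 2>-2, West: -5>-7) and is removed.
Firm A's strategy East is strictly dominated by North (S1: -3>-5, S2: -5>-6, S4: 5>-2) and is removed.
Column S4 is eliminated: S1 beats it against every remaining row (North: -4>-9, South: 4>-9, West: -7>-9).
Among the remaining strategies, none is strictly dominated by another pure strategy of the same player, so the elimination stops.
Surviving strategies — Firm A: {North, South, West}; Firm B: {S1, S2}.

S1, S2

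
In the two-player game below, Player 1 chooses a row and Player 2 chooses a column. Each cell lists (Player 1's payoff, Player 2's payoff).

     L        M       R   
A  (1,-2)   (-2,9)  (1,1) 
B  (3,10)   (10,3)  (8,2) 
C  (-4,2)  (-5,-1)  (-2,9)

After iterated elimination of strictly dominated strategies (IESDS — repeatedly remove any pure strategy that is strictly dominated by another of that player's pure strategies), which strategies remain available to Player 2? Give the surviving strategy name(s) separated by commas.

Player 1's strategy A is strictly dominated by B (L: 3>1, M: 10>-2, R: 8>1) and is removed.
For Player 1, B strictly dominates C on the remaining columns (L: 3>-4, M: 10>-5, R: 8>-2); eliminate C.
For Player 2, L strictly dominates M on the remaining rows (B: 10>3); eliminate M.
For Player 2, L strictly dominates R on the remaining rows (B: 10>2); eliminate R.
Among the remaining strategies, none is strictly dominated by another pure strategy of the same player, so the elimination stops.
Surviving strategies — Player 1: {B}; Player 2: {L}.

L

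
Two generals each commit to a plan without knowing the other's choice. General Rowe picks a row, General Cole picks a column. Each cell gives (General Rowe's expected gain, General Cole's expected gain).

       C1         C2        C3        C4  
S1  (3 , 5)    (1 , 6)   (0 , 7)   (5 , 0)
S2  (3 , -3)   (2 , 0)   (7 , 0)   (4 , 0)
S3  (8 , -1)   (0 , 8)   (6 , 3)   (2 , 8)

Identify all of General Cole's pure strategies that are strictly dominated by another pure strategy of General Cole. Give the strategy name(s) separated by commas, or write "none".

C1

C2 strictly dominates C1 — S1: 6>5, S2: 0>-3, S3: 8>-1.
C2: no other strategy beats it everywhere (C1 at S1 (6>5); C3 at S2 (0=0); C4 at S1 (6>0)).
C3 is not dominated — it holds its own against C1 at S1 (7>5); C2 at S1 (7>6); C4 at S1 (7>0).
Nothing dominates C4: C1 at S2 (0>-3); C2 at S2 (0=0); C3 at S2 (0=0).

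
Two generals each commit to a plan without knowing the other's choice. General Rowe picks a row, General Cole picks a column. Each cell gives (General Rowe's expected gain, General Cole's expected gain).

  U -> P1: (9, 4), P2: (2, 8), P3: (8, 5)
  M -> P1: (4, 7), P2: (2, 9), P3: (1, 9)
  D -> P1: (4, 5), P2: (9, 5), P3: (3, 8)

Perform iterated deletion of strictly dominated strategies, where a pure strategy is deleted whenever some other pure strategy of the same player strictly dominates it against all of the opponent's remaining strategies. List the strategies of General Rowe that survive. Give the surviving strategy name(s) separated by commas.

General Cole's strategy P1 is strictly dominated by P3 (U: 5>4, M: 9>7, D: 8>5) and is removed.
Row M is eliminated: D beats it against every remaining column (P2: 9>2, P3: 3>1).
Among the remaining strategies, none is strictly dominated by another pure strategy of the same player, so the elimination stops.
Surviving strategies — General Rowe: {U, D}; General Cole: {P2, P3}.

U, D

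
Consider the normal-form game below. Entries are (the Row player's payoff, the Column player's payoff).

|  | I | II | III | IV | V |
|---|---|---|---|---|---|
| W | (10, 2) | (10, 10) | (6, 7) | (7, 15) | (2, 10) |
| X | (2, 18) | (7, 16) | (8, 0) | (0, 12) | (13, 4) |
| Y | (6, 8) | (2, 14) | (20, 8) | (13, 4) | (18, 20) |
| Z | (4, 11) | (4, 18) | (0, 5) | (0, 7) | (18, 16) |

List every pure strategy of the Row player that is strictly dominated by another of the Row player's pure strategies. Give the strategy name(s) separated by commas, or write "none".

W is not dominated — it holds its own against X at I (10>2); Y at I (10>6); Z at I (10>4).
X: no other strategy beats it everywhere (W at III (8>6); Y at II (7>2); Z at II (7>4)).
Y is not dominated — it holds its own against W at III (20>6); X at I (6>2); Z at I (6>4).
Nothing dominates Z: W at V (18>2); X at I (4>2); Y at II (4>2).

none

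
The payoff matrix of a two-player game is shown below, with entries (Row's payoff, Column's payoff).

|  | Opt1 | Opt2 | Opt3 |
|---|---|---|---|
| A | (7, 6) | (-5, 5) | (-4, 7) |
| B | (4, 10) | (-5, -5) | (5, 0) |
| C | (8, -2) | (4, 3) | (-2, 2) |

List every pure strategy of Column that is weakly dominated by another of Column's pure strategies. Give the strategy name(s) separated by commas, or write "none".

none

Opt1 is not dominated — it holds its own against Opt2 at A (6>5); Opt3 at B (10>0).
Nothing dominates Opt2: Opt1 at C (3>-2); Opt3 at C (3>2).
Nothing dominates Opt3: Opt1 at A (7>6); Opt2 at A (7>5).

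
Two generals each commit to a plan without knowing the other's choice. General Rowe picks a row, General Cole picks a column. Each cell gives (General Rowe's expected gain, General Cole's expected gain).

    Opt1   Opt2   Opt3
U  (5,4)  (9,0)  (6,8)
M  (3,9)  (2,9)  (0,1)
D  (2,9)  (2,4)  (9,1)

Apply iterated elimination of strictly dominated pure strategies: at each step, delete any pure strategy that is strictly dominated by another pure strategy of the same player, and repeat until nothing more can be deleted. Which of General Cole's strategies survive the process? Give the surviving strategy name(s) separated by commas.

Row M is eliminated: U beats it against every remaining column (Opt1: 5>3, Opt2: 9>2, Opt3: 6>0).
For General Cole, Opt1 strictly dominates Opt2 on the remaining rows (U: 4>0, D: 9>4); eliminate Opt2.
Among the remaining strategies, none is strictly dominated by another pure strategy of the same player, so the elimination stops.
Surviving strategies — General Rowe: {U, D}; General Cole: {Opt1, Opt3}.

Opt1, Opt3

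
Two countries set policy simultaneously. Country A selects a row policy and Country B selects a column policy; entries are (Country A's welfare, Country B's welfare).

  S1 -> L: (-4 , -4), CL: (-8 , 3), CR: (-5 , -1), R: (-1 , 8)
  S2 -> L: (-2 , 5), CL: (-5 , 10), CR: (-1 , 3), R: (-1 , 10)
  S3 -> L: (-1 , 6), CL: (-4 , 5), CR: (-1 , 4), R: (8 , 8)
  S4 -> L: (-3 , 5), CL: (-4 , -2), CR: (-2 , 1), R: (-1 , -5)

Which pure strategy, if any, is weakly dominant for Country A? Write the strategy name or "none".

S3 vs S1: L: -1>-4, CL: -4>-8, CR: -1>-5, R: 8>-1.
S3 vs S2: L: -1>-2, CL: -4>-5, CR: -1=-1, R: 8>-1.
S3 vs S4: L: -1>-3, CL: -4=-4, CR: -1>-2, R: 8>-1.
S3 is at least as good as every other strategy against every opponent action, so it is weakly dominant.

S3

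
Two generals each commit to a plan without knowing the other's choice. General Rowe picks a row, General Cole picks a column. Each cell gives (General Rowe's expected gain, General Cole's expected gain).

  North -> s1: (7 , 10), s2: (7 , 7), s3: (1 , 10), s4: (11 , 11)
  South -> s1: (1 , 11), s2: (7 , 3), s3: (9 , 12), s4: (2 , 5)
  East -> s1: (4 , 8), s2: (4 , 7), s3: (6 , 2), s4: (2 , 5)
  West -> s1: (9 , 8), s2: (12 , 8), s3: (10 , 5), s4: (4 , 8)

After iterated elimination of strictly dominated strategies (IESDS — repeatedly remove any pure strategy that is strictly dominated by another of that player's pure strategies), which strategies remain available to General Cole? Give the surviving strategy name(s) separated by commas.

For General Rowe, West strictly dominates South on the remaining columns (s1: 9>1, s2: 12>7, s3: 10>9, s4: 4>2); eliminate South.
General Rowe's strategy East is strictly dominated by West (s1: 9>4, s2: 12>4, s3: 10>6, s4: 4>2) and is removed.
For General Cole, s4 strictly dominates s3 on the remaining rows (North: 11>10, West: 8>5); eliminate s3.
Among the remaining strategies, none is strictly dominated by another pure strategy of the same player, so the elimination stops.
Surviving strategies — General Rowe: {North, West}; General Cole: {s1, s2, s4}.

s1, s2, s4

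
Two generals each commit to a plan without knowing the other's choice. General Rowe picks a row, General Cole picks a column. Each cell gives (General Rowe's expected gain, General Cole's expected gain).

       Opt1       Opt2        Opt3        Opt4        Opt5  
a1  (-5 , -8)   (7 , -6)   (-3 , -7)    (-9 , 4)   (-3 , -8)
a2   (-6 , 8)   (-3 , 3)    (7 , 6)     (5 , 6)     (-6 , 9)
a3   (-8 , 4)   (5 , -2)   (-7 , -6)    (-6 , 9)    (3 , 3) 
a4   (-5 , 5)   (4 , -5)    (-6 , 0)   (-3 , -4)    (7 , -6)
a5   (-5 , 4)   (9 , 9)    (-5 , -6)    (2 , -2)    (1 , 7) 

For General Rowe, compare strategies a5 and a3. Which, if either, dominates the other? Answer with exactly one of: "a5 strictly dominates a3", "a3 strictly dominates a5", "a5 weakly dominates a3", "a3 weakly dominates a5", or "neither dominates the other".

a5's payoffs vs a3's, by General Cole's action — Opt1: -5>-8, Opt2: 9>5, Opt3: -5>-7, Opt4: 2>-6, Opt5: 1<3.
a5 does better at Opt1, Opt2, Opt3, Opt4 but worse at Opt5; neither strategy dominates the other.

neither dominates the other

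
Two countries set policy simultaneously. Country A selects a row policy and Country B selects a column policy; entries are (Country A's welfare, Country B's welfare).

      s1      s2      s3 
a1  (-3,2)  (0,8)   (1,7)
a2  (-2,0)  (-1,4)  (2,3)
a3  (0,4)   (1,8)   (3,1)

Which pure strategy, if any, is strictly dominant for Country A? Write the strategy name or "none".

a3

a3 vs a1: s1: 0>-3, s2: 1>0, s3: 3>1.
a3 vs a2: s1: 0>-2, s2: 1>-1, s3: 3>2.
a3 strictly beats every other strategy against every opponent action, so it is strictly dominant.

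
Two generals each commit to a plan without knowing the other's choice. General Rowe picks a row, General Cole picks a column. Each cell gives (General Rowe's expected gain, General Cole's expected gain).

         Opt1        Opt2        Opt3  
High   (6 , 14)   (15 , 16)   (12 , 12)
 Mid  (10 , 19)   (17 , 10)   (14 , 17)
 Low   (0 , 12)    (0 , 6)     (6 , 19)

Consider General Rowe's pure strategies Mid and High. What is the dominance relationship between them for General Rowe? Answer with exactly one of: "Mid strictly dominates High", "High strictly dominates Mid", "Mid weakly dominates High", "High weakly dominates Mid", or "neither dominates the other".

Compare Mid to High across every action of General Cole: Opt1: 10>6, Opt2: 17>15, Opt3: 14>12.
Every comparison favours Mid, so Mid strictly dominates High.

Mid strictly dominates High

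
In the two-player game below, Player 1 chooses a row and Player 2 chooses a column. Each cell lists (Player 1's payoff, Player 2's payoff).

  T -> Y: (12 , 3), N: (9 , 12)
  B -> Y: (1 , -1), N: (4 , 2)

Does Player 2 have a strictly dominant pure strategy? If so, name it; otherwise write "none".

N

N vs Y: T: 12>3, B: 2>-1.
N strictly beats every other strategy against every opponent action, so it is strictly dominant.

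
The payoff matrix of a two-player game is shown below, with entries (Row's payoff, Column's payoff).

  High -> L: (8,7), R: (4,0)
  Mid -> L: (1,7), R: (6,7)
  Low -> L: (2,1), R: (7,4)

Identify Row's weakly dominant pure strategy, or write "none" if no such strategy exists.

none

High fails to dominate Mid at R (4<6).
Mid fails to dominate High at L (1<8).
Low fails to dominate High at L (2<8).
No single strategy dominates all the others.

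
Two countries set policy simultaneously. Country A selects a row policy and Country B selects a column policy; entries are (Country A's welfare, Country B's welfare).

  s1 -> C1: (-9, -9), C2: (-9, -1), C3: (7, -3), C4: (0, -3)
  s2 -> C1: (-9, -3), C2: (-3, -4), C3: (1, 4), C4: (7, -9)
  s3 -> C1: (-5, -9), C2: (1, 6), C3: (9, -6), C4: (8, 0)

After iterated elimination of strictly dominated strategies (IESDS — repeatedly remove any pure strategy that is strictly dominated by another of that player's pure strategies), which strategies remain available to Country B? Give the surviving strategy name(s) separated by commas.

C2

Row s1 is eliminated: s3 beats it against every remaining column (C1: -5>-9, C2: 1>-9, C3: 9>7, C4: 8>0).
Country A's strategy s2 is strictly dominated by s3 (C1: -5>-9, C2: 1>-3, C3: 9>1, C4: 8>7) and is removed.
Country B's strategy C1 is strictly dominated by C2 (s3: 6>-9) and is removed.
For Country B, C2 strictly dominates C3 on the remaining rows (s3: 6>-6); eliminate C3.
Column C4 is eliminated: C2 beats it against every remaining row (s3: 6>0).
Among the remaining strategies, none is strictly dominated by another pure strategy of the same player, so the elimination stops.
Surviving strategies — Country A: {s3}; Country B: {C2}.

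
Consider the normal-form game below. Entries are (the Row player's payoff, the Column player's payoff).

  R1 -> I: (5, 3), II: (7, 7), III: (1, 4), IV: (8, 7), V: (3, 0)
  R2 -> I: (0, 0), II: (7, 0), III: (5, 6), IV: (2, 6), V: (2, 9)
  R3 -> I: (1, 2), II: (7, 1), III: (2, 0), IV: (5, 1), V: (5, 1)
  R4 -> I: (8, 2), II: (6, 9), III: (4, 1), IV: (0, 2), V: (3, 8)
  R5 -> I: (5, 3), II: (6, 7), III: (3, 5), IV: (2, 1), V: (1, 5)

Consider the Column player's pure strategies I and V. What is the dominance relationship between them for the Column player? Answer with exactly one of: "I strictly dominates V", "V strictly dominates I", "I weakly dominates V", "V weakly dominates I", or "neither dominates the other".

I's payoffs vs V's, by the Row player's action — R1: 3>0, R2: 0<9, R3: 2>1, R4: 2<8, R5: 3<5.
I does better at R1, R3 but worse at R2, R4, R5; neither strategy dominates the other.

neither dominates the other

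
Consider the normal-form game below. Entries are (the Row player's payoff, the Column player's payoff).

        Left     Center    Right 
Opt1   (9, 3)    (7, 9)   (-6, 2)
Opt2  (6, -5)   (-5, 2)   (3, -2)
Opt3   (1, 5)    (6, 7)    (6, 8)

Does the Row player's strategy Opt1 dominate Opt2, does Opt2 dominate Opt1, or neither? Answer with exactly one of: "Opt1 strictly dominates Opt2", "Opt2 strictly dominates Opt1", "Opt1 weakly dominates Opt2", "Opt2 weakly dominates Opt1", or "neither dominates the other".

neither dominates the other

Compare Opt1 to Opt2 across each choice by the Column player: Left: 9>6, Center: 7>-5, Right: -6<3.
Opt1 does better at Left, Center but worse at Right; neither strategy dominates the other.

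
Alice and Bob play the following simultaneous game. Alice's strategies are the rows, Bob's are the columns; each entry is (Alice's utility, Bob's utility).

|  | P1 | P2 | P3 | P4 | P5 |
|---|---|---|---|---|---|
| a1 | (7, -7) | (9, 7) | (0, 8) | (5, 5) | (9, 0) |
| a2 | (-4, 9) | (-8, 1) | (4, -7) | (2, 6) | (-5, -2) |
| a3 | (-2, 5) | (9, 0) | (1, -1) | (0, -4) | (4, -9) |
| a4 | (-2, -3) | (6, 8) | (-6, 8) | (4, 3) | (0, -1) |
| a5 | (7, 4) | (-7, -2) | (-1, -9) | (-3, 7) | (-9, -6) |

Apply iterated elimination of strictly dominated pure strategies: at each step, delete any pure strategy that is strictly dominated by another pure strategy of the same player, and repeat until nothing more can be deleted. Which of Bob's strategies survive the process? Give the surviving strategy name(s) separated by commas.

P1, P2, P3, P4

For Alice, a1 strictly dominates a4 on the remaining columns (P1: 7>-2, P2: 9>6, P3: 0>-6, P4: 5>4, P5: 9>0); eliminate a4.
Bob's strategy P5 is strictly dominated by P2 (a1: 7>0, a2: 1>-2, a3: 0>-9, a5: -2>-6) and is removed.
Among the remaining strategies, none is strictly dominated by another pure strategy of the same player, so the elimination stops.
Surviving strategies — Alice: {a1, a2, a3, a5}; Bob: {P1, P2, P3, P4}.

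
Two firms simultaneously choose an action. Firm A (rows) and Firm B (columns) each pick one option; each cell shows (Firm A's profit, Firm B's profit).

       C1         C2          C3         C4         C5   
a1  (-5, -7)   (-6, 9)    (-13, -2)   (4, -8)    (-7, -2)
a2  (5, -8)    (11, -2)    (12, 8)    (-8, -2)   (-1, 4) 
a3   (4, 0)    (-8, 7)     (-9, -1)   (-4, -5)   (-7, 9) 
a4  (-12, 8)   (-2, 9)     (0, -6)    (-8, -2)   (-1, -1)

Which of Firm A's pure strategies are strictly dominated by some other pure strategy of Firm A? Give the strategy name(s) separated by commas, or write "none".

none

a1: no other strategy beats it everywhere (a2 at C4 (4>-8); a3 at C2 (-6>-8); a4 at C1 (-5>-12)).
Nothing dominates a2: a1 at C1 (5>-5); a3 at C1 (5>4); a4 at C1 (5>-12).
Nothing dominates a3: a1 at C1 (4>-5); a2 at C4 (-4>-8); a4 at C1 (4>-12).
a4 is not dominated — it holds its own against a1 at C2 (-2>-6); a2 at C4 (-8=-8); a3 at C2 (-2>-8).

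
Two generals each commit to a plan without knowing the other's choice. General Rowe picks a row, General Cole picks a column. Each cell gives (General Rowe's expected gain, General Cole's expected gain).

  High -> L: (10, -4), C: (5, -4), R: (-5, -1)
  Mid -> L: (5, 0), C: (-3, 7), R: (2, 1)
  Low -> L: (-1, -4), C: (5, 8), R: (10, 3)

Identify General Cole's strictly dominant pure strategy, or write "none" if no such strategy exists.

L fails to dominate C at High (-4=-4).
C fails to dominate L at High (-4=-4).
R fails to dominate C at Mid (1<7).
No single strategy dominates all the others.

none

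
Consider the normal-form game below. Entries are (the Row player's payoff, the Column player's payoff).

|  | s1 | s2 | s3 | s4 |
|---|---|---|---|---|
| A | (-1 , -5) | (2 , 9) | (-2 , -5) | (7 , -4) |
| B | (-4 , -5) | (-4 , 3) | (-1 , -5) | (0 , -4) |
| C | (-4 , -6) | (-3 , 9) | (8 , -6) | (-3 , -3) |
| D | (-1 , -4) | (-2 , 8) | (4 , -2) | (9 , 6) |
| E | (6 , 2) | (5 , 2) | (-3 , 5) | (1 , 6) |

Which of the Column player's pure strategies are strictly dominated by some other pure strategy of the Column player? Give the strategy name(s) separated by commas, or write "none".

s4 strictly dominates s1 — A: -4>-5, B: -4>-5, C: -3>-6, D: 6>-4, E: 6>2.
s2: no other strategy beats it everywhere (s1 at A (9>-5); s3 at A (9>-5); s4 at A (9>-4)).
s4 strictly dominates s3 — A: -4>-5, B: -4>-5, C: -3>-6, D: 6>-2, E: 6>5.
s4 is not dominated — it holds its own against s1 at A (-4>-5); s2 at E (6>2); s3 at A (-4>-5).

s1, s3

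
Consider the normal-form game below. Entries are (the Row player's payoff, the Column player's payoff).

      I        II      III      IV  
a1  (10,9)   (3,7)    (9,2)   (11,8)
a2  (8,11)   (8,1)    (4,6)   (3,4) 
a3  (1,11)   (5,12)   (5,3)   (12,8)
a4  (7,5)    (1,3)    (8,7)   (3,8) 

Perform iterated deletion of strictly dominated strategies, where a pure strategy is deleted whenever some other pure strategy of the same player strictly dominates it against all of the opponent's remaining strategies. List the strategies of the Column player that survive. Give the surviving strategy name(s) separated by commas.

I

The Row player's strategy a4 is strictly dominated by a1 (I: 10>7, II: 3>1, III: 9>8, IV: 11>3) and is removed.
Column III is eliminated: I beats it against every remaining row (a1: 9>2, a2: 11>6, a3: 11>3).
For the Column player, I strictly dominates IV on the remaining rows (a1: 9>8, a2: 11>4, a3: 11>8); eliminate IV.
For the Row player, a2 strictly dominates a3 on the remaining columns (I: 8>1, II: 8>5); eliminate a3.
The Column player's strategy II is strictly dominated by I (a1: 9>7, a2: 11>1) and is removed.
For the Row player, a1 strictly dominates a2 on the remaining columns (I: 10>8); eliminate a2.
Among the remaining strategies, none is strictly dominated by another pure strategy of the same player, so the elimination stops.
Surviving strategies — the Row player: {a1}; the Column player: {I}.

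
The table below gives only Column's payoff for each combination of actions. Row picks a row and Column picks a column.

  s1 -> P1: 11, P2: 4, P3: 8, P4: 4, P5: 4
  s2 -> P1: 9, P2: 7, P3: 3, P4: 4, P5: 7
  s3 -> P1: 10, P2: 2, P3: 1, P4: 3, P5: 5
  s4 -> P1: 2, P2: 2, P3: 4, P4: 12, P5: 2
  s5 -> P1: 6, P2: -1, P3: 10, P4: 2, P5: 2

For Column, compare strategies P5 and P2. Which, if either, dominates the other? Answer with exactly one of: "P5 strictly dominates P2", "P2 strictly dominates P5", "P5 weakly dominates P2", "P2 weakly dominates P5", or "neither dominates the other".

Compare P5 to P2 across every action of Row: s1: 4=4, s2: 7=7, s3: 5>2, s4: 2=2, s5: 2>-1.
P5 is at least as good everywhere and strictly better somewhere (tied only at s1, s2, s4), so P5 weakly but not strictly dominates P2.

P5 weakly dominates P2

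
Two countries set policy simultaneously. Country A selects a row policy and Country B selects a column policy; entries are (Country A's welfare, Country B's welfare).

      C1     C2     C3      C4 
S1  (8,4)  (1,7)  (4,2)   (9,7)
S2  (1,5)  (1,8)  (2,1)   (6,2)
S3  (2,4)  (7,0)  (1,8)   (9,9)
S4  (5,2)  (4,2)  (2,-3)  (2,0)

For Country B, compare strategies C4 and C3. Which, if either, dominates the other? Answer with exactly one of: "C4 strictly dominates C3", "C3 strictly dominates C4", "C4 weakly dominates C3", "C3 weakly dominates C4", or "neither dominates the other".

Compare C4 to C3 across each choice by Country A: S1: 7>2, S2: 2>1, S3: 9>8, S4: 0>-3.
Every comparison favours C4, so C4 strictly dominates C3.

C4 strictly dominates C3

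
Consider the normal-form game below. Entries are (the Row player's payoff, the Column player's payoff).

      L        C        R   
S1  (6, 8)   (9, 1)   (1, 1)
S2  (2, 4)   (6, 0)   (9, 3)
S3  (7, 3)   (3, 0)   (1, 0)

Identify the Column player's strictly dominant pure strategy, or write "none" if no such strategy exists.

L vs C: S1: 8>1, S2: 4>0, S3: 3>0.
L vs R: S1: 8>1, S2: 4>3, S3: 3>0.
L strictly beats every other strategy against every opponent action, so it is strictly dominant.

L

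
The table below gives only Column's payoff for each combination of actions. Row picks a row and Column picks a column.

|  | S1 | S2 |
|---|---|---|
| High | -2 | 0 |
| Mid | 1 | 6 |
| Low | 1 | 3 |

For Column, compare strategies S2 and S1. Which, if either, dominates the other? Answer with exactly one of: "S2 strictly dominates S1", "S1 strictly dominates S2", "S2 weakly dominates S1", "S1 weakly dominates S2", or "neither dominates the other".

S2 strictly dominates S1

Compare S2 to S1 across each choice by Row: High: 0>-2, Mid: 6>1, Low: 3>1.
S2 gives a strictly higher payoff against each choice by Row, so S2 strictly dominates S1.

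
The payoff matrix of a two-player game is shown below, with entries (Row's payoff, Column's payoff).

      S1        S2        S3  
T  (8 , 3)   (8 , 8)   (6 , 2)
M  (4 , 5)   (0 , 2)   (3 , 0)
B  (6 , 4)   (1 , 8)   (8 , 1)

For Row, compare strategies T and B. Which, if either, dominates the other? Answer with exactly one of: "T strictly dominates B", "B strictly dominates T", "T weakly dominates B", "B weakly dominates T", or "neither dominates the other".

T's payoffs vs B's, by Column's action — S1: 8>6, S2: 8>1, S3: 6<8.
T does better at S1, S2 but worse at S3; neither strategy dominates the other.

neither dominates the other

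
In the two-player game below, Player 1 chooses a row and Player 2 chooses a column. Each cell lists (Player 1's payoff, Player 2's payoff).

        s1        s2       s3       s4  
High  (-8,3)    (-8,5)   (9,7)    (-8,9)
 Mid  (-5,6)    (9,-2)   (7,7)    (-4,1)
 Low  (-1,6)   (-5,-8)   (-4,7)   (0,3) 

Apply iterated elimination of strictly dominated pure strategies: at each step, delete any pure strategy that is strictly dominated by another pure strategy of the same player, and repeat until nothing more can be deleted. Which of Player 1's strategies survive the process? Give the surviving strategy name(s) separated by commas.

Player 2's strategy s1 is strictly dominated by s3 (High: 7>3, Mid: 7>6, Low: 7>6) and is removed.
Column s2 is eliminated: s3 beats it against every remaining row (High: 7>5, Mid: 7>-2, Low: 7>-8).
Among the remaining strategies, none is strictly dominated by another pure strategy of the same player, so the elimination stops.
Surviving strategies — Player 1: {High, Mid, Low}; Player 2: {s3, s4}.

High, Mid, Low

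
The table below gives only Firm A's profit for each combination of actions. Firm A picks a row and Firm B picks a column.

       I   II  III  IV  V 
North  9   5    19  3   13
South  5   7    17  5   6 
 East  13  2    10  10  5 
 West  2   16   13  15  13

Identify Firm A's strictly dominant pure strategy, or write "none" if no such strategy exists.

North fails to dominate South at II (5<7).
South fails to dominate North at I (5<9).
East fails to dominate North at II (2<5).
West fails to dominate North at I (2<9).
No single strategy dominates all the others.

none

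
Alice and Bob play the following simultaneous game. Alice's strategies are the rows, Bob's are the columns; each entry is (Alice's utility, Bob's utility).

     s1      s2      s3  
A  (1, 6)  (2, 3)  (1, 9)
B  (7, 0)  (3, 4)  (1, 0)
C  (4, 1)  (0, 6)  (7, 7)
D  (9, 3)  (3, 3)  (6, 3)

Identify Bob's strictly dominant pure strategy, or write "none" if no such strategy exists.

none

s1 fails to dominate s2 at B (0<4).
s2 fails to dominate s1 at A (3<6).
s3 fails to dominate s1 at B (0=0).
No single strategy dominates all the others.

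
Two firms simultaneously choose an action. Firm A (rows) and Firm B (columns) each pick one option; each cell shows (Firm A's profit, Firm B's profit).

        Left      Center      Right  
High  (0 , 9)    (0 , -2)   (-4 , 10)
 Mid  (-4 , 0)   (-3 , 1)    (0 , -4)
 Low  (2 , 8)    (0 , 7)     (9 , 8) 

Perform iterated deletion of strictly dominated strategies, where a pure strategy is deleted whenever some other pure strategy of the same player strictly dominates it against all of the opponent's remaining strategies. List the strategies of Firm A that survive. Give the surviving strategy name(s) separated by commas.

Firm A's strategy Mid is strictly dominated by Low (Left: 2>-4, Center: 0>-3, Right: 9>0) and is removed.
Column Center is eliminated: Left beats it against every remaining row (High: 9>-2, Low: 8>7).
For Firm A, Low strictly dominates High on the remaining columns (Left: 2>0, Right: 9>-4); eliminate High.
Among the remaining strategies, none is strictly dominated by another pure strategy of the same player, so the elimination stops.
Surviving strategies — Firm A: {Low}; Firm B: {Left, Right}.

Low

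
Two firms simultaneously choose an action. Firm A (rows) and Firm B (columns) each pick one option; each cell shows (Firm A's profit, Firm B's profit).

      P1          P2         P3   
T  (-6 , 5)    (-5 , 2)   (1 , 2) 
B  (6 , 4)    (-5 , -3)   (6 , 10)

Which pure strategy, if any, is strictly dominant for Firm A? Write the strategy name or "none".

none

T fails to dominate B at P1 (-6<6).
B fails to dominate T at P2 (-5=-5).
No single strategy dominates all the others.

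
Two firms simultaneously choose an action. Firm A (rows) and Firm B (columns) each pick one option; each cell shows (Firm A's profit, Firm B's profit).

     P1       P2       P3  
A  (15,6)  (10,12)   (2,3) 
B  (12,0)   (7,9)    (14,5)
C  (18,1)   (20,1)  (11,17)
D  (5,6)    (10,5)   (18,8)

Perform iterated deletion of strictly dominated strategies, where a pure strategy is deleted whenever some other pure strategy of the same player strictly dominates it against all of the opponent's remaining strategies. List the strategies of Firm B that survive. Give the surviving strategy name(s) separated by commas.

P3

Row A is eliminated: C beats it against every remaining column (P1: 18>15, P2: 20>10, P3: 11>2).
Firm B's strategy P1 is strictly dominated by P3 (B: 5>0, C: 17>1, D: 8>6) and is removed.
Firm A's strategy B is strictly dominated by D (P2: 10>7, P3: 18>14) and is removed.
Column P2 is eliminated: P3 beats it against every remaining row (C: 17>1, D: 8>5).
Firm A's strategy C is strictly dominated by D (P3: 18>11) and is removed.
Among the remaining strategies, none is strictly dominated by another pure strategy of the same player, so the elimination stops.
Surviving strategies — Firm A: {D}; Firm B: {P3}.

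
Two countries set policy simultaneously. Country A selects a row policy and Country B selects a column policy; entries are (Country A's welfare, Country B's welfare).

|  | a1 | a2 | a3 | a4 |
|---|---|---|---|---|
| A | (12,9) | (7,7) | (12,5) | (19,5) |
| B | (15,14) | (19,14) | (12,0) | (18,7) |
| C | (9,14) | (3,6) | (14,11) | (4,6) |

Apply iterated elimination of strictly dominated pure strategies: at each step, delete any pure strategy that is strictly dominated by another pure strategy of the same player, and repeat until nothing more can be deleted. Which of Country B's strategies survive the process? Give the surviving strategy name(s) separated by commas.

Column a3 is eliminated: a1 beats it against every remaining row (A: 9>5, B: 14>0, C: 14>11).
Country A's strategy C is strictly dominated by A (a1: 12>9, a2: 7>3, a4: 19>4) and is removed.
Country B's strategy a4 is strictly dominated by a1 (A: 9>5, B: 14>7) and is removed.
Country A's strategy A is strictly dominated by B (a1: 15>12, a2: 19>7) and is removed.
Among the remaining strategies, none is strictly dominated by another pure strategy of the same player, so the elimination stops.
Surviving strategies — Country A: {B}; Country B: {a1, a2}.

a1, a2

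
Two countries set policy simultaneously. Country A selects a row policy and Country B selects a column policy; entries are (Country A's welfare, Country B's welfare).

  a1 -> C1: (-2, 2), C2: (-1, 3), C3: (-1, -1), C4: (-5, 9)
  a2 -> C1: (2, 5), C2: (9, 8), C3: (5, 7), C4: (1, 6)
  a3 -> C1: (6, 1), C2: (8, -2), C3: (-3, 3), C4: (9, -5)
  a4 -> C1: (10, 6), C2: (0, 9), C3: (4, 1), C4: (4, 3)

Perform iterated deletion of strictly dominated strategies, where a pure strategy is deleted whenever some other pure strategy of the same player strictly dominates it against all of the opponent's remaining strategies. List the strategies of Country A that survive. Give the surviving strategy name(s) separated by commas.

Row a1 is eliminated: a2 beats it against every remaining column (C1: 2>-2, C2: 9>-1, C3: 5>-1, C4: 1>-5).
For Country B, C2 strictly dominates C4 on the remaining rows (a2: 8>6, a3: -2>-5, a4: 9>3); eliminate C4.
Among the remaining strategies, none is strictly dominated by another pure strategy of the same player, so the elimination stops.
Surviving strategies — Country A: {a2, a3, a4}; Country B: {C1, C2, C3}.

a2, a3, a4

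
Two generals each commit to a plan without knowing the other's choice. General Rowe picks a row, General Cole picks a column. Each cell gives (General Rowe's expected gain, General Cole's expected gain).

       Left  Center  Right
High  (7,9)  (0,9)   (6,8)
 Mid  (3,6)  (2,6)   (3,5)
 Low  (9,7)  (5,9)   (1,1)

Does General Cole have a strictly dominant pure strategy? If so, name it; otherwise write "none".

none

Left fails to dominate Center at High (9=9).
Center fails to dominate Left at High (9=9).
Right fails to dominate Left at High (8<9).
No single strategy dominates all the others.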